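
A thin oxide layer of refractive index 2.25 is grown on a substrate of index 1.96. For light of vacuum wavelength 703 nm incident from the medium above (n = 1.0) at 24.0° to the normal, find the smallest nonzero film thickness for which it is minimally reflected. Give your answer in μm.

Top surface (1.0 → 2.25): reflection off a higher-index medium gives a half-wave phase shift.
At the lower boundary (n = 2.25 to n = 1.96) the reflected ray undergoes no phase shift.
The two reflections differ by half a wavelength.
For minimum reflection here: 2 n t cos θ_r = m λ.
Snell's law: 1.0 sin 24.0° = 2.25 sin θ_r → sin θ_r = 0.181, cos θ_r = 0.984.
Minimum nonzero at m = 1: t = λ / (2 n cos θ_r) = 703 / (2 × 2.25 × 0.984) = 159 nm.

0.159 μm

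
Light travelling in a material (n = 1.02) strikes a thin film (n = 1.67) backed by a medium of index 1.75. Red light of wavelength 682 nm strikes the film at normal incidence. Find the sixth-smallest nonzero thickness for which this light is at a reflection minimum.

Top surface (1.02 → 1.67): reflection off a higher-index medium gives a half-wave phase shift.
At the lower boundary (n = 1.67 to n = 1.75) the reflected ray undergoes a half-wave phase shift.
Net: no relative phase inversion (both shifts match).
With no net inversion, destructive interference in reflection requires 2 n t = (m + ½) λ.
The sixth-smallest nonzero thickness corresponds to m = 5: t = (m + ½) λ / (2 n) = 5.50 × 682 / (2 × 1.67) = 1123 nm.

1123 nm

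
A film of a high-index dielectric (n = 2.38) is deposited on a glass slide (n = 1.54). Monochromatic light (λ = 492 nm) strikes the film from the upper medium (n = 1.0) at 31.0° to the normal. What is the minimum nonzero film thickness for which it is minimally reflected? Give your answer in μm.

0.106 μm

Top surface (1.0 → 2.38): reflection off a higher-index medium gives a half-wave phase shift.
Bottom surface (2.38 → 1.54): reflection off a lower-index medium gives no phase shift.
Exactly one π shift → a net half-wave offset.
So the condition for destructive reflection is 2 n t cos θ_r = m λ.
Snell's law: 1.0 sin 31.0° = 2.38 sin θ_r → sin θ_r = 0.216, cos θ_r = 0.976.
Minimum nonzero at m = 1: t = λ / (2 n cos θ_r) = 492 / (2 × 2.38 × 0.976) = 106 nm.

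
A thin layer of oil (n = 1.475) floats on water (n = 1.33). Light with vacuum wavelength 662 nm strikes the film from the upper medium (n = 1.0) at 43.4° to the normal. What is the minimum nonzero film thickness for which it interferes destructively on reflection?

254 nm

At the upper boundary (n = 1.0 to n = 1.475) the reflected ray undergoes a half-wave phase shift.
At the lower boundary (n = 1.475 to n = 1.33) the reflected ray undergoes no phase shift.
The two reflections differ by half a wavelength.
So the condition for destructive reflection is 2 n t cos θ_r = m λ.
Snell's law: 1.0 sin 43.4° = 1.475 sin θ_r → sin θ_r = 0.466, cos θ_r = 0.885.
Minimum nonzero at m = 1: t = λ / (2 n cos θ_r) = 662 / (2 × 1.475 × 0.885) = 254 nm.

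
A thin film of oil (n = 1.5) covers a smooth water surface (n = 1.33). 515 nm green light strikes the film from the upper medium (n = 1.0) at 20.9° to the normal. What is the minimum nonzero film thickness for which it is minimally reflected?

Top surface (1.0 → 1.5): reflection off a higher-index medium gives a half-wave phase shift.
At the lower boundary (n = 1.5 to n = 1.33) the reflected ray undergoes no phase shift.
Exactly one π shift → a net half-wave offset.
With one net inversion, destructive interference in reflection requires 2 n t cos θ_r = m λ.
Snell's law: 1.0 sin 20.9° = 1.5 sin θ_r → sin θ_r = 0.238, cos θ_r = 0.971.
Minimum nonzero at m = 1: t = λ / (2 n cos θ_r) = 515 / (2 × 1.5 × 0.971) = 177 nm.

177 nm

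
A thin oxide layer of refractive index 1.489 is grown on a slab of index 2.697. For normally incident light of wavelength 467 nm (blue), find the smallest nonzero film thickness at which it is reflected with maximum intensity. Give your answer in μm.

0.157 μm

Top surface (1.0 → 1.489): reflection off a higher-index medium gives a half-wave phase shift.
Bottom surface (1.489 → 2.697): reflection off a higher-index medium gives a half-wave phase shift.
Net: no relative phase inversion (both shifts match).
So the condition for constructive reflection is 2 n t = m λ.
Minimum nonzero at m = 1: t = λ / (2 n) = 467 / (2 × 1.489) = 157 nm.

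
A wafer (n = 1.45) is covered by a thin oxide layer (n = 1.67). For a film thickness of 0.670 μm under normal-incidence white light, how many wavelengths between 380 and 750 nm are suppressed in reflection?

At the upper boundary (n = 1.0 to n = 1.67) the reflected ray undergoes a half-wave phase shift.
Ray reflecting at the bottom interface goes from n = 1.67 toward n = 1.45: no phase shift.
Exactly one π shift → a net half-wave offset.
For dark reflection here: 2 n t = m λ.
λ = 2 n t / m = 2238 / m nm.
m=2: 1119 nm (IR); m=3: 746 nm (visible); m=4: 559 nm (visible); m=5: 448 nm (visible); m=6: 373 nm (UV).

3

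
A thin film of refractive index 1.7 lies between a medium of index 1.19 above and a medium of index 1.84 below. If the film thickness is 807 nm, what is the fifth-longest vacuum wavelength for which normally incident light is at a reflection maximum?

Top surface (1.19 → 1.7): reflection off a higher-index medium gives a half-wave phase shift.
At the lower boundary (n = 1.7 to n = 1.84) the reflected ray undergoes a half-wave phase shift.
Zero or two π shifts → no net half-wave offset.
So the condition for constructive reflection is 2 n t = m λ.
λ = 2 n t / m. The fifth-longest wavelength is m = 5: λ = 2 × 1.7 × 807 / 5.00 = 549 nm.

549 nm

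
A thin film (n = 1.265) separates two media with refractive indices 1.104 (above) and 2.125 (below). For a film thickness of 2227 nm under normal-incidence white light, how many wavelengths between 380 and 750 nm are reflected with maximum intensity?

7

Ray reflecting at the top interface goes from n = 1.104 toward n = 1.265: a half-wave phase shift.
At the lower boundary (n = 1.265 to n = 2.125) the reflected ray undergoes a half-wave phase shift.
The two reflections carry the same phase change, so no net offset.
So the condition for constructive reflection is 2 n t = m λ.
λ = 2 n t / m = 5634 / m nm.
m=7: 805 nm (IR); m=8: 704 nm (visible); m=9: 626 nm (visible); m=10: 563 nm (visible); m=11: 512 nm (visible); m=12: 470 nm (visible); m=13: 433 nm (visible); m=14: 402 nm (visible); m=15: 376 nm (UV).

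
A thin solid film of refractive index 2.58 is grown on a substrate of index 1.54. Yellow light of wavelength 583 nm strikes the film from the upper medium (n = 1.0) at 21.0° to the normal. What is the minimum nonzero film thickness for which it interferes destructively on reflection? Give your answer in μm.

Top surface (1.0 → 2.58): reflection off a higher-index medium gives a half-wave phase shift.
Bottom surface (2.58 → 1.54): reflection off a lower-index medium gives no phase shift.
The two reflections differ by half a wavelength.
With one net inversion, destructive interference in reflection requires 2 n t cos θ_r = m λ.
Snell's law: 1.0 sin 21.0° = 2.58 sin θ_r → sin θ_r = 0.139, cos θ_r = 0.990.
Minimum nonzero at m = 1: t = λ / (2 n cos θ_r) = 583 / (2 × 2.58 × 0.990) = 114 nm.

0.114 μm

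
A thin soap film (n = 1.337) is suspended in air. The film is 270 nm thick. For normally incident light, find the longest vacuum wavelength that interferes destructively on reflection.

722 nm

At the upper boundary (n = 1.0 to n = 1.337) the reflected ray undergoes a half-wave phase shift.
Bottom surface (1.337 → 1.0): reflection off a lower-index medium gives no phase shift.
Exactly one π shift → a net half-wave offset.
With one net inversion, destructive interference in reflection requires 2 n t = m λ.
λ = 2 n t / m. The longest wavelength is m = 1: λ = 2 × 1.337 × 270 / 1.00 = 722 nm.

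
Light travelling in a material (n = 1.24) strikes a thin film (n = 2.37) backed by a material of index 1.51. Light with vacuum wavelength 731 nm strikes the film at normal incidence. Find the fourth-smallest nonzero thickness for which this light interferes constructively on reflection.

540 nm

Ray reflecting at the top interface goes from n = 1.24 toward n = 2.37: a half-wave phase shift.
At the lower boundary (n = 2.37 to n = 1.51) the reflected ray undergoes no phase shift.
Exactly one π shift → a net half-wave offset.
For bright reflection here: 2 n t = (m + ½) λ.
The fourth-smallest nonzero thickness corresponds to m = 3: t = (m + ½) λ / (2 n) = 3.50 × 731 / (2 × 2.37) = 540 nm.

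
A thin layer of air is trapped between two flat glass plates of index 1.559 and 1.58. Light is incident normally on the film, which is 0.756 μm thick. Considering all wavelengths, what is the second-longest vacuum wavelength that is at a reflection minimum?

At the upper boundary (n = 1.559 to n = 1.0) the reflected ray undergoes no phase shift.
Ray reflecting at the bottom interface goes from n = 1.0 toward n = 1.58: a half-wave phase shift.
The two reflections differ by half a wavelength.
So the condition for destructive reflection is 2 n t = m λ.
λ = 2 n t / m. The second-longest wavelength is m = 2: λ = 2 × 1.0 × 756 / 2.00 = 756 nm.

756 nm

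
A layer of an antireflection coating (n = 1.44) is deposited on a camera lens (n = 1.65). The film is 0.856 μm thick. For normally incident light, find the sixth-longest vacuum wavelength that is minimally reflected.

448 nm

Ray reflecting at the top interface goes from n = 1.0 toward n = 1.44: a half-wave phase shift.
Ray reflecting at the bottom interface goes from n = 1.44 toward n = 1.65: a half-wave phase shift.
Zero or two π shifts → no net half-wave offset.
For minimum reflection here: 2 n t = (m + ½) λ.
λ = 2 n t / (m + ½). The sixth-longest wavelength is m = 5: λ = 2 × 1.44 × 856 / 5.50 = 448 nm.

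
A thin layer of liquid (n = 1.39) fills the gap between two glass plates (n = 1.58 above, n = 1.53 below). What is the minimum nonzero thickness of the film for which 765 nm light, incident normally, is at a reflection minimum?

Ray reflecting at the top interface goes from n = 1.58 toward n = 1.39: no phase shift.
At the lower boundary (n = 1.39 to n = 1.53) the reflected ray undergoes a half-wave phase shift.
Exactly one π shift → a net half-wave offset.
With one net inversion, destructive interference in reflection requires 2 n t = m λ.
Minimum nonzero at m = 1: t = λ / (2 n) = 765 / (2 × 1.39) = 275 nm.

275 nm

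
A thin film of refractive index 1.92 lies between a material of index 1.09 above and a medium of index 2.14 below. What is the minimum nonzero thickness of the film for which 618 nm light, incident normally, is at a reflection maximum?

161 nm

Top surface (1.09 → 1.92): reflection off a higher-index medium gives a half-wave phase shift.
Bottom surface (1.92 → 2.14): reflection off a higher-index medium gives a half-wave phase shift.
Net: no relative phase inversion (both shifts match).
For bright reflection here: 2 n t = m λ.
Minimum nonzero at m = 1: t = λ / (2 n) = 618 / (2 × 1.92) = 161 nm.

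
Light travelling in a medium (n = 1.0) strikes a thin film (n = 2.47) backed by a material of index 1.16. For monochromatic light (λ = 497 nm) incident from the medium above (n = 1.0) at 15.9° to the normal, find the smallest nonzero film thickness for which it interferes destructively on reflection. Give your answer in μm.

0.101 μm

Ray reflecting at the top interface goes from n = 1.0 toward n = 2.47: a half-wave phase shift.
At the lower boundary (n = 2.47 to n = 1.16) the reflected ray undergoes no phase shift.
Exactly one π shift → a net half-wave offset.
For minimum reflection here: 2 n t cos θ_r = m λ.
Snell's law: 1.0 sin 15.9° = 2.47 sin θ_r → sin θ_r = 0.111, cos θ_r = 0.994.
Minimum nonzero at m = 1: t = λ / (2 n cos θ_r) = 497 / (2 × 2.47 × 0.994) = 101 nm.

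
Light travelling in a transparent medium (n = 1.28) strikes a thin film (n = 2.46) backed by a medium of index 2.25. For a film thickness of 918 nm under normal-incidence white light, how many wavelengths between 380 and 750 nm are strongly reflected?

6

Ray reflecting at the top interface goes from n = 1.28 toward n = 2.46: a half-wave phase shift.
Bottom surface (2.46 → 2.25): reflection off a lower-index medium gives no phase shift.
Exactly one π shift → a net half-wave offset.
With one net inversion, constructive interference in reflection requires 2 n t = (m + ½) λ.
λ = 2 n t / (m + ½) = 4517 / (m + ½) nm.
m=5: 821 nm (IR); m=6: 695 nm (visible); m=7: 602 nm (visible); m=8: 531 nm (visible); m=9: 475 nm (visible); m=10: 430 nm (visible); m=11: 393 nm (visible); m=12: 361 nm (UV).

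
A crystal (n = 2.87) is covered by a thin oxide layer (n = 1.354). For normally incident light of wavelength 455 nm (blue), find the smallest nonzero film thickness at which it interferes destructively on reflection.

84.0 nm

Top surface (1.0 → 1.354): reflection off a higher-index medium gives a half-wave phase shift.
Bottom surface (1.354 → 2.87): reflection off a higher-index medium gives a half-wave phase shift.
Zero or two π shifts → no net half-wave offset.
So the condition for destructive reflection is 2 n t = (m + ½) λ.
Minimum at m = 0: t = λ / (4 n) = 455 / (4 × 1.354) = 84.0 nm.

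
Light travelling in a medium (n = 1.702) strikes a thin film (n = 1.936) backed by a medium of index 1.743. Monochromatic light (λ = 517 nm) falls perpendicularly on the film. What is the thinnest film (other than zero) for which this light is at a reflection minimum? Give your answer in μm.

Top surface (1.702 → 1.936): reflection off a higher-index medium gives a half-wave phase shift.
At the lower boundary (n = 1.936 to n = 1.743) the reflected ray undergoes no phase shift.
Net: one phase inversion between the two reflected rays.
For dark reflection here: 2 n t = m λ.
Minimum nonzero at m = 1: t = λ / (2 n) = 517 / (2 × 1.936) = 134 nm.

0.134 μm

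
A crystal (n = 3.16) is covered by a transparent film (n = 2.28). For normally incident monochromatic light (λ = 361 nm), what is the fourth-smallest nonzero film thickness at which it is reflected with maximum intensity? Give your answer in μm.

0.317 μm

Top surface (1.0 → 2.28): reflection off a higher-index medium gives a half-wave phase shift.
Ray reflecting at the bottom interface goes from n = 2.28 toward n = 3.16: a half-wave phase shift.
Net: no relative phase inversion (both shifts match).
So the condition for constructive reflection is 2 n t = m λ.
The fourth-smallest nonzero thickness corresponds to m = 4: t = m λ / (2 n) = 4.00 × 361 / (2 × 2.28) = 317 nm.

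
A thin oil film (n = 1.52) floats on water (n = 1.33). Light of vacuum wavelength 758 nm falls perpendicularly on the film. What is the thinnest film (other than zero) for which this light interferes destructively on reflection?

249 nm

At the upper boundary (n = 1.0 to n = 1.52) the reflected ray undergoes a half-wave phase shift.
Bottom surface (1.52 → 1.33): reflection off a lower-index medium gives no phase shift.
Exactly one π shift → a net half-wave offset.
For weak reflection here: 2 n t = m λ.
Minimum nonzero at m = 1: t = λ / (2 n) = 758 / (2 × 1.52) = 249 nm.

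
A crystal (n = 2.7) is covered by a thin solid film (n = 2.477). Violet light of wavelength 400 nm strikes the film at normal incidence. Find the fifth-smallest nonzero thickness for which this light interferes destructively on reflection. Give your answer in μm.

0.363 μm

Top surface (1.0 → 2.477): reflection off a higher-index medium gives a half-wave phase shift.
Bottom surface (2.477 → 2.7): reflection off a higher-index medium gives a half-wave phase shift.
Net: no relative phase inversion (both shifts match).
For dark reflection here: 2 n t = (m + ½) λ.
The fifth-smallest nonzero thickness corresponds to m = 4: t = (m + ½) λ / (2 n) = 4.50 × 400 / (2 × 2.477) = 363 nm.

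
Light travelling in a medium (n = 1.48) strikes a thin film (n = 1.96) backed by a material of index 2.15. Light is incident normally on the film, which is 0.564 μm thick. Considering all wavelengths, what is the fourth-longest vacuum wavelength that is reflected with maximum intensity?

Ray reflecting at the top interface goes from n = 1.48 toward n = 1.96: a half-wave phase shift.
Bottom surface (1.96 → 2.15): reflection off a higher-index medium gives a half-wave phase shift.
The two reflections carry the same phase change, so no net offset.
For strong reflection here: 2 n t = m λ.
λ = 2 n t / m. The fourth-longest wavelength is m = 4: λ = 2 × 1.96 × 564 / 4.00 = 553 nm.

553 nm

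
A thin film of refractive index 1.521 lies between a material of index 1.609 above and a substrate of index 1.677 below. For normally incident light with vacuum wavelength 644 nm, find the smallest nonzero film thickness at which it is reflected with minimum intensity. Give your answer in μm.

Top surface (1.609 → 1.521): reflection off a lower-index medium gives no phase shift.
Ray reflecting at the bottom interface goes from n = 1.521 toward n = 1.677: a half-wave phase shift.
The two reflections differ by half a wavelength.
With one net inversion, destructive interference in reflection requires 2 n t = m λ.
Minimum nonzero at m = 1: t = λ / (2 n) = 644 / (2 × 1.521) = 212 nm.

0.212 μm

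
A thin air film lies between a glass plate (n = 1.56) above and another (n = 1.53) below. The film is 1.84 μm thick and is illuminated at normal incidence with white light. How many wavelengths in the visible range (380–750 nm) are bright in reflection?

5

At the upper boundary (n = 1.56 to n = 1.0) the reflected ray undergoes no phase shift.
Bottom surface (1.0 → 1.53): reflection off a higher-index medium gives a half-wave phase shift.
Exactly one π shift → a net half-wave offset.
For bright reflection here: 2 n t = (m + ½) λ.
λ = 2 n t / (m + ½) = 3680 / (m + ½) nm.
m=4: 818 nm (IR); m=5: 669 nm (visible); m=6: 566 nm (visible); m=7: 491 nm (visible); m=8: 433 nm (visible); m=9: 387 nm (visible); m=10: 350 nm (UV).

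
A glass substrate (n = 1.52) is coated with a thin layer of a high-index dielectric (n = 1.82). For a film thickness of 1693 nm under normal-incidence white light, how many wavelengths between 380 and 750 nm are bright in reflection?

8

Top surface (1.0 → 1.82): reflection off a higher-index medium gives a half-wave phase shift.
At the lower boundary (n = 1.82 to n = 1.52) the reflected ray undergoes no phase shift.
Exactly one π shift → a net half-wave offset.
For bright reflection here: 2 n t = (m + ½) λ.
λ = 2 n t / (m + ½) = 6163 / (m + ½) nm.
m=7: 822 nm (IR); m=8: 725 nm (visible); m=9: 649 nm (visible); m=10: 587 nm (visible); m=11: 536 nm (visible); m=12: 493 nm (visible); m=13: 456 nm (visible); m=14: 425 nm (visible); m=15: 398 nm (visible); m=16: 373 nm (UV).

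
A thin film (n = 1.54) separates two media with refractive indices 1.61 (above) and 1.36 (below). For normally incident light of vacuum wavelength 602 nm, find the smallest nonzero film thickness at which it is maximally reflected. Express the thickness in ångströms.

1955 Å

Ray reflecting at the top interface goes from n = 1.61 toward n = 1.54: no phase shift.
At the lower boundary (n = 1.54 to n = 1.36) the reflected ray undergoes no phase shift.
Net: no relative phase inversion (both shifts match).
For bright reflection here: 2 n t = m λ.
Minimum nonzero at m = 1: t = λ / (2 n) = 602 / (2 × 1.54) = 195 nm.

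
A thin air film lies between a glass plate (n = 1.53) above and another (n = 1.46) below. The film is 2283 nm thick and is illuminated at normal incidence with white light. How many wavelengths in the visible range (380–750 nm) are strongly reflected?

6

At the upper boundary (n = 1.53 to n = 1.0) the reflected ray undergoes no phase shift.
Bottom surface (1.0 → 1.46): reflection off a higher-index medium gives a half-wave phase shift.
Net: one phase inversion between the two reflected rays.
So the condition for constructive reflection is 2 n t = (m + ½) λ.
λ = 2 n t / (m + ½) = 4566 / (m + ½) nm.
m=5: 830 nm (IR); m=6: 702 nm (visible); m=7: 609 nm (visible); m=8: 537 nm (visible); m=9: 481 nm (visible); m=10: 435 nm (visible); m=11: 397 nm (visible); m=12: 365 nm (UV).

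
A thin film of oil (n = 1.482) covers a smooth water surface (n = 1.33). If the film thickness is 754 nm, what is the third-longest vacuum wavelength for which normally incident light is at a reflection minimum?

Top surface (1.0 → 1.482): reflection off a higher-index medium gives a half-wave phase shift.
Ray reflecting at the bottom interface goes from n = 1.482 toward n = 1.33: no phase shift.
Exactly one π shift → a net half-wave offset.
So the condition for destructive reflection is 2 n t = m λ.
λ = 2 n t / m. The third-longest wavelength is m = 3: λ = 2 × 1.482 × 754 / 3.00 = 745 nm.

745 nm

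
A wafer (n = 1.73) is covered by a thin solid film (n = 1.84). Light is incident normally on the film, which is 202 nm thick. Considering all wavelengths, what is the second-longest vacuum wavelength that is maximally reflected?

At the upper boundary (n = 1.0 to n = 1.84) the reflected ray undergoes a half-wave phase shift.
Ray reflecting at the bottom interface goes from n = 1.84 toward n = 1.73: no phase shift.
Net: one phase inversion between the two reflected rays.
For maximum reflection here: 2 n t = (m + ½) λ.
λ = 2 n t / (m + ½). The second-longest wavelength is m = 1: λ = 2 × 1.84 × 202 / 1.50 = 496 nm.

496 nm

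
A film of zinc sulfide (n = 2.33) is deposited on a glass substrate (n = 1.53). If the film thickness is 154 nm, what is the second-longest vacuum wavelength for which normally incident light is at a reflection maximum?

478 nm

At the upper boundary (n = 1.0 to n = 2.33) the reflected ray undergoes a half-wave phase shift.
Ray reflecting at the bottom interface goes from n = 2.33 toward n = 1.53: no phase shift.
The two reflections differ by half a wavelength.
For maximum reflection here: 2 n t = (m + ½) λ.
λ = 2 n t / (m + ½). The second-longest wavelength is m = 1: λ = 2 × 2.33 × 154 / 1.50 = 478 nm.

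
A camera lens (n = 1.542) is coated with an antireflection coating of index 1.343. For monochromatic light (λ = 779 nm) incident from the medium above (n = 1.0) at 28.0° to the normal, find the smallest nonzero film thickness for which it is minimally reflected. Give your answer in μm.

Top surface (1.0 → 1.343): reflection off a higher-index medium gives a half-wave phase shift.
Ray reflecting at the bottom interface goes from n = 1.343 toward n = 1.542: a half-wave phase shift.
Zero or two π shifts → no net half-wave offset.
So the condition for destructive reflection is 2 n t cos θ_r = (m + ½) λ.
Snell's law: 1.0 sin 28.0° = 1.343 sin θ_r → sin θ_r = 0.350, cos θ_r = 0.937.
Minimum at m = 0: t = λ / (4 n cos θ_r) = 779 / (4 × 1.343 × 0.937) = 155 nm.

0.155 μm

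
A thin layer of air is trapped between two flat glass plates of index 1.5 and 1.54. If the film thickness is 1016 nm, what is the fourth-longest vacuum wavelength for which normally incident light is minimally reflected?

508 nm

Ray reflecting at the top interface goes from n = 1.5 toward n = 1.0: no phase shift.
Ray reflecting at the bottom interface goes from n = 1.0 toward n = 1.54: a half-wave phase shift.
The two reflections differ by half a wavelength.
For minimum reflection here: 2 n t = m λ.
λ = 2 n t / m. The fourth-longest wavelength is m = 4: λ = 2 × 1.0 × 1016 / 4.00 = 508 nm.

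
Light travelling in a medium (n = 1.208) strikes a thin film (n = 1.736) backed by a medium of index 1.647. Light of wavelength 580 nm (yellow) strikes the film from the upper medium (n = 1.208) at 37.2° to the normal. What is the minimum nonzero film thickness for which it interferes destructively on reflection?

Ray reflecting at the top interface goes from n = 1.208 toward n = 1.736: a half-wave phase shift.
Ray reflecting at the bottom interface goes from n = 1.736 toward n = 1.647: no phase shift.
Exactly one π shift → a net half-wave offset.
With one net inversion, destructive interference in reflection requires 2 n t cos θ_r = m λ.
Snell's law: 1.208 sin 37.2° = 1.736 sin θ_r → sin θ_r = 0.421, cos θ_r = 0.907.
Minimum nonzero at m = 1: t = λ / (2 n cos θ_r) = 580 / (2 × 1.736 × 0.907) = 184 nm.

184 nm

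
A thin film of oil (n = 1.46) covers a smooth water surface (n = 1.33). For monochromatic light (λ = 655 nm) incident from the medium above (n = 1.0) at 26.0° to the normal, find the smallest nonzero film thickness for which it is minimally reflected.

235 nm

Top surface (1.0 → 1.46): reflection off a higher-index medium gives a half-wave phase shift.
Ray reflecting at the bottom interface goes from n = 1.46 toward n = 1.33: no phase shift.
Exactly one π shift → a net half-wave offset.
So the condition for destructive reflection is 2 n t cos θ_r = m λ.
Snell's law: 1.0 sin 26.0° = 1.46 sin θ_r → sin θ_r = 0.300, cos θ_r = 0.954.
Minimum nonzero at m = 1: t = λ / (2 n cos θ_r) = 655 / (2 × 1.46 × 0.954) = 235 nm.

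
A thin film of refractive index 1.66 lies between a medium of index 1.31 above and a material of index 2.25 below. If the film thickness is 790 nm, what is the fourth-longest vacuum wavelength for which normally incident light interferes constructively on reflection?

656 nm

At the upper boundary (n = 1.31 to n = 1.66) the reflected ray undergoes a half-wave phase shift.
Bottom surface (1.66 → 2.25): reflection off a higher-index medium gives a half-wave phase shift.
The two reflections carry the same phase change, so no net offset.
So the condition for constructive reflection is 2 n t = m λ.
λ = 2 n t / m. The fourth-longest wavelength is m = 4: λ = 2 × 1.66 × 790 / 4.00 = 656 nm.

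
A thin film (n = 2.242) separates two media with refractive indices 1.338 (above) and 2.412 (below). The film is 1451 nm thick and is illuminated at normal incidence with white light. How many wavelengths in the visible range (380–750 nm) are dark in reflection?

8

At the upper boundary (n = 1.338 to n = 2.242) the reflected ray undergoes a half-wave phase shift.
Bottom surface (2.242 → 2.412): reflection off a higher-index medium gives a half-wave phase shift.
Zero or two π shifts → no net half-wave offset.
So the condition for destructive reflection is 2 n t = (m + ½) λ.
λ = 2 n t / (m + ½) = 6506 / (m + ½) nm.
m=8: 765 nm (IR); m=9: 685 nm (visible); m=10: 620 nm (visible); m=11: 566 nm (visible); m=12: 521 nm (visible); m=13: 482 nm (visible); m=14: 449 nm (visible); m=15: 420 nm (visible); m=16: 394 nm (visible); m=17: 372 nm (UV).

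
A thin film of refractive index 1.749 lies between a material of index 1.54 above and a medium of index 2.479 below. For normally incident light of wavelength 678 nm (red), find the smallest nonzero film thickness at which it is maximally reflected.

Top surface (1.54 → 1.749): reflection off a higher-index medium gives a half-wave phase shift.
At the lower boundary (n = 1.749 to n = 2.479) the reflected ray undergoes a half-wave phase shift.
The two reflections carry the same phase change, so no net offset.
With no net inversion, constructive interference in reflection requires 2 n t = m λ.
Minimum nonzero at m = 1: t = λ / (2 n) = 678 / (2 × 1.749) = 194 nm.

194 nm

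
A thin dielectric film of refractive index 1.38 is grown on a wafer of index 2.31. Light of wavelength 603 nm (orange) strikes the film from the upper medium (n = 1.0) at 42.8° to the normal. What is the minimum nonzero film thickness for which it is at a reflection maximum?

Top surface (1.0 → 1.38): reflection off a higher-index medium gives a half-wave phase shift.
At the lower boundary (n = 1.38 to n = 2.31) the reflected ray undergoes a half-wave phase shift.
Zero or two π shifts → no net half-wave offset.
So the condition for constructive reflection is 2 n t cos θ_r = m λ.
Snell's law: 1.0 sin 42.8° = 1.38 sin θ_r → sin θ_r = 0.492, cos θ_r = 0.870.
Minimum nonzero at m = 1: t = λ / (2 n cos θ_r) = 603 / (2 × 1.38 × 0.870) = 251 nm.

251 nm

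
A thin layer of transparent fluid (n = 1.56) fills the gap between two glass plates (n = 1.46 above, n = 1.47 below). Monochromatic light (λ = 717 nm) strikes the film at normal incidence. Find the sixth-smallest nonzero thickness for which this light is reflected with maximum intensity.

1264 nm

Ray reflecting at the top interface goes from n = 1.46 toward n = 1.56: a half-wave phase shift.
At the lower boundary (n = 1.56 to n = 1.47) the reflected ray undergoes no phase shift.
The two reflections differ by half a wavelength.
For bright reflection here: 2 n t = (m + ½) λ.
The sixth-smallest nonzero thickness corresponds to m = 5: t = (m + ½) λ / (2 n) = 5.50 × 717 / (2 × 1.56) = 1264 nm.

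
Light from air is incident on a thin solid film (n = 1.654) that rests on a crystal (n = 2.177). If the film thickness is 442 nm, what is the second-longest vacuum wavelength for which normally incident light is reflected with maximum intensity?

At the upper boundary (n = 1.0 to n = 1.654) the reflected ray undergoes a half-wave phase shift.
Ray reflecting at the bottom interface goes from n = 1.654 toward n = 2.177: a half-wave phase shift.
The two reflections carry the same phase change, so no net offset.
So the condition for constructive reflection is 2 n t = m λ.
λ = 2 n t / m. The second-longest wavelength is m = 2: λ = 2 × 1.654 × 442 / 2.00 = 731 nm.

731 nm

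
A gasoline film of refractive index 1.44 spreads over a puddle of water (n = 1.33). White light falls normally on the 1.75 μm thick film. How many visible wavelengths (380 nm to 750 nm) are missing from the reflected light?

Top surface (1.0 → 1.44): reflection off a higher-index medium gives a half-wave phase shift.
Ray reflecting at the bottom interface goes from n = 1.44 toward n = 1.33: no phase shift.
The two reflections differ by half a wavelength.
So the condition for destructive reflection is 2 n t = m λ.
λ = 2 n t / m = 5040 / m nm.
m=6: 840 nm (IR); m=7: 720 nm (visible); m=8: 630 nm (visible); m=9: 560 nm (visible); m=10: 504 nm (visible); m=11: 458 nm (visible); m=12: 420 nm (visible); m=13: 388 nm (visible); m=14: 360 nm (UV).

7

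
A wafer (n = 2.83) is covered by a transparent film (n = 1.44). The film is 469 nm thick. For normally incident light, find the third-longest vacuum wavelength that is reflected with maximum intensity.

450 nm

Top surface (1.0 → 1.44): reflection off a higher-index medium gives a half-wave phase shift.
Ray reflecting at the bottom interface goes from n = 1.44 toward n = 2.83: a half-wave phase shift.
Zero or two π shifts → no net half-wave offset.
So the condition for constructive reflection is 2 n t = m λ.
λ = 2 n t / m. The third-longest wavelength is m = 3: λ = 2 × 1.44 × 469 / 3.00 = 450 nm.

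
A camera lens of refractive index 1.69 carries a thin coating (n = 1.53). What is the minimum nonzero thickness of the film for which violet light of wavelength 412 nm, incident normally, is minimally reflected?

At the upper boundary (n = 1.0 to n = 1.53) the reflected ray undergoes a half-wave phase shift.
At the lower boundary (n = 1.53 to n = 1.69) the reflected ray undergoes a half-wave phase shift.
Zero or two π shifts → no net half-wave offset.
For weak reflection here: 2 n t = (m + ½) λ.
Minimum at m = 0: t = λ / (4 n) = 412 / (4 × 1.53) = 67.3 nm.

67.3 nm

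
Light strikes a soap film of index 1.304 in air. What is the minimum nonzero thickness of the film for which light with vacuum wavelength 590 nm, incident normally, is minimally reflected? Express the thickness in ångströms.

Ray reflecting at the top interface goes from n = 1.0 toward n = 1.304: a half-wave phase shift.
Bottom surface (1.304 → 1.0): reflection off a lower-index medium gives no phase shift.
The two reflections differ by half a wavelength.
For dark reflection here: 2 n t = m λ.
Minimum nonzero at m = 1: t = λ / (2 n) = 590 / (2 × 1.304) = 226 nm.

2262 Å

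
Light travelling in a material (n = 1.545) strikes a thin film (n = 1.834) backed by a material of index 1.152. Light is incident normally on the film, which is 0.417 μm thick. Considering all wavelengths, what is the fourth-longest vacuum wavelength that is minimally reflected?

Top surface (1.545 → 1.834): reflection off a higher-index medium gives a half-wave phase shift.
Bottom surface (1.834 → 1.152): reflection off a lower-index medium gives no phase shift.
The two reflections differ by half a wavelength.
So the condition for destructive reflection is 2 n t = m λ.
λ = 2 n t / m. The fourth-longest wavelength is m = 4: λ = 2 × 1.834 × 417 / 4.00 = 382 nm.

382 nm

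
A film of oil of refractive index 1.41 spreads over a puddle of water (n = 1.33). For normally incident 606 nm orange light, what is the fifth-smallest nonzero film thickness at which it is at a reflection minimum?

Ray reflecting at the top interface goes from n = 1.0 toward n = 1.41: a half-wave phase shift.
Bottom surface (1.41 → 1.33): reflection off a lower-index medium gives no phase shift.
Net: one phase inversion between the two reflected rays.
So the condition for destructive reflection is 2 n t = m λ.
The fifth-smallest nonzero thickness corresponds to m = 5: t = m λ / (2 n) = 5.00 × 606 / (2 × 1.41) = 1074 nm.

1074 nm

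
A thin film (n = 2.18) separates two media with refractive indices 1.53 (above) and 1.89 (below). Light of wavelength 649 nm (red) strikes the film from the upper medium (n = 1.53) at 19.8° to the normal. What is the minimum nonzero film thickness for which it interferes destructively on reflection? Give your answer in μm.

0.153 μm

At the upper boundary (n = 1.53 to n = 2.18) the reflected ray undergoes a half-wave phase shift.
Bottom surface (2.18 → 1.89): reflection off a lower-index medium gives no phase shift.
The two reflections differ by half a wavelength.
So the condition for destructive reflection is 2 n t cos θ_r = m λ.
Snell's law: 1.53 sin 19.8° = 2.18 sin θ_r → sin θ_r = 0.238, cos θ_r = 0.971.
Minimum nonzero at m = 1: t = λ / (2 n cos θ_r) = 649 / (2 × 2.18 × 0.971) = 153 nm.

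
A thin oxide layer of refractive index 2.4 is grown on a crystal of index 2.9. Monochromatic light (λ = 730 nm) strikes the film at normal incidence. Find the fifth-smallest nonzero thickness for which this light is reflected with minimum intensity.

At the upper boundary (n = 1.0 to n = 2.4) the reflected ray undergoes a half-wave phase shift.
Ray reflecting at the bottom interface goes from n = 2.4 toward n = 2.9: a half-wave phase shift.
Zero or two π shifts → no net half-wave offset.
With no net inversion, destructive interference in reflection requires 2 n t = (m + ½) λ.
The fifth-smallest nonzero thickness corresponds to m = 4: t = (m + ½) λ / (2 n) = 4.50 × 730 / (2 × 2.4) = 684 nm.

684 nm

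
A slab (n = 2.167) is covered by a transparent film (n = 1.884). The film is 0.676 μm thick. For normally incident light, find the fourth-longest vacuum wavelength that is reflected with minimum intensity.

Top surface (1.0 → 1.884): reflection off a higher-index medium gives a half-wave phase shift.
Ray reflecting at the bottom interface goes from n = 1.884 toward n = 2.167: a half-wave phase shift.
Net: no relative phase inversion (both shifts match).
For minimum reflection here: 2 n t = (m + ½) λ.
λ = 2 n t / (m + ½). The fourth-longest wavelength is m = 3: λ = 2 × 1.884 × 676 / 3.50 = 728 nm.

728 nm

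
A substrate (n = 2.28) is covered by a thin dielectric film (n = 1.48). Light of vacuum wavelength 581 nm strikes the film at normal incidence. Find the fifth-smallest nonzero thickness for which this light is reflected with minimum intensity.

883 nm

At the upper boundary (n = 1.0 to n = 1.48) the reflected ray undergoes a half-wave phase shift.
At the lower boundary (n = 1.48 to n = 2.28) the reflected ray undergoes a half-wave phase shift.
The two reflections carry the same phase change, so no net offset.
With no net inversion, destructive interference in reflection requires 2 n t = (m + ½) λ.
The fifth-smallest nonzero thickness corresponds to m = 4: t = (m + ½) λ / (2 n) = 4.50 × 581 / (2 × 1.48) = 883 nm.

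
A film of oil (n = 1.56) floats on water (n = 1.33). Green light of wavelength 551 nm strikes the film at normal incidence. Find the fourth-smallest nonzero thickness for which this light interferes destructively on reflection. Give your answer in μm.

Ray reflecting at the top interface goes from n = 1.0 toward n = 1.56: a half-wave phase shift.
Bottom surface (1.56 → 1.33): reflection off a lower-index medium gives no phase shift.
Exactly one π shift → a net half-wave offset.
So the condition for destructive reflection is 2 n t = m λ.
The fourth-smallest nonzero thickness corresponds to m = 4: t = m λ / (2 n) = 4.00 × 551 / (2 × 1.56) = 706 nm.

0.706 μm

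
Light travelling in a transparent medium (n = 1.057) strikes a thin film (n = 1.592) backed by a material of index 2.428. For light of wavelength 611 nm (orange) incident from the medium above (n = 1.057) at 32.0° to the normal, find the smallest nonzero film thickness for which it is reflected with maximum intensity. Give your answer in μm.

0.205 μm

At the upper boundary (n = 1.057 to n = 1.592) the reflected ray undergoes a half-wave phase shift.
Ray reflecting at the bottom interface goes from n = 1.592 toward n = 2.428: a half-wave phase shift.
Zero or two π shifts → no net half-wave offset.
With no net inversion, constructive interference in reflection requires 2 n t cos θ_r = m λ.
Snell's law: 1.057 sin 32.0° = 1.592 sin θ_r → sin θ_r = 0.352, cos θ_r = 0.936.
Minimum nonzero at m = 1: t = λ / (2 n cos θ_r) = 611 / (2 × 1.592 × 0.936) = 205 nm.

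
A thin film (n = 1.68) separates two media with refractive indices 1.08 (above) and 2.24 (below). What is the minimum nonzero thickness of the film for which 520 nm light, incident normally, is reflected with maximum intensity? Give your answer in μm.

Top surface (1.08 → 1.68): reflection off a higher-index medium gives a half-wave phase shift.
Bottom surface (1.68 → 2.24): reflection off a higher-index medium gives a half-wave phase shift.
Zero or two π shifts → no net half-wave offset.
With no net inversion, constructive interference in reflection requires 2 n t = m λ.
Minimum nonzero at m = 1: t = λ / (2 n) = 520 / (2 × 1.68) = 155 nm.

0.155 μm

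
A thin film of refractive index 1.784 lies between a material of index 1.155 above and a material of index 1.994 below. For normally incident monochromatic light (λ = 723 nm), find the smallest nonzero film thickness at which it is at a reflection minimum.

101 nm

Ray reflecting at the top interface goes from n = 1.155 toward n = 1.784: a half-wave phase shift.
Ray reflecting at the bottom interface goes from n = 1.784 toward n = 1.994: a half-wave phase shift.
The two reflections carry the same phase change, so no net offset.
For weak reflection here: 2 n t = (m + ½) λ.
Minimum at m = 0: t = λ / (4 n) = 723 / (4 × 1.784) = 101 nm.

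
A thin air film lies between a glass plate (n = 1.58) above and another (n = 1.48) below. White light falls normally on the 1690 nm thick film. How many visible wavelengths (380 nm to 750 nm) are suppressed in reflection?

Top surface (1.58 → 1.0): reflection off a lower-index medium gives no phase shift.
At the lower boundary (n = 1.0 to n = 1.48) the reflected ray undergoes a half-wave phase shift.
The two reflections differ by half a wavelength.
So the condition for destructive reflection is 2 n t = m λ.
λ = 2 n t / m = 3380 / m nm.
m=4: 845 nm (IR); m=5: 676 nm (visible); m=6: 563 nm (visible); m=7: 483 nm (visible); m=8: 423 nm (visible); m=9: 376 nm (UV).

4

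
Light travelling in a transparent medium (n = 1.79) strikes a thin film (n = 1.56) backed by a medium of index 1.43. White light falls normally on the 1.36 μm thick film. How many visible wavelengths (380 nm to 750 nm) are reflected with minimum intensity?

Ray reflecting at the top interface goes from n = 1.79 toward n = 1.56: no phase shift.
Bottom surface (1.56 → 1.43): reflection off a lower-index medium gives no phase shift.
Zero or two π shifts → no net half-wave offset.
For minimum reflection here: 2 n t = (m + ½) λ.
λ = 2 n t / (m + ½) = 4243 / (m + ½) nm.
m=5: 771 nm (IR); m=6: 653 nm (visible); m=7: 566 nm (visible); m=8: 499 nm (visible); m=9: 447 nm (visible); m=10: 404 nm (visible); m=11: 369 nm (UV).

5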